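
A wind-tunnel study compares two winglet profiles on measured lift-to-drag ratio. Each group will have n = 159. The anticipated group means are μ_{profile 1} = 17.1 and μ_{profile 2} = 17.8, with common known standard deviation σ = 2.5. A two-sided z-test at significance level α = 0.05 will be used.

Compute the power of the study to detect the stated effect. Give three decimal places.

Standardized effect: d = |μ_{profile 1} − μ_{profile 2}| / σ = |17.1 − 17.8| / 2.5 = 0.2800
Noncentrality parameter: δ = d·√(n/2) = 0.2800 × √(159/2) = 2.4966
Two-sided α = 0.05 → critical value z_{0.025} = 1.960.
Power = Φ(δ − 1.960) + Φ(−δ − 1.960) = Φ(0.537) + Φ(-4.457) = 0.7042 + 0.0000 = 0.7042.

Power ≈ 0.704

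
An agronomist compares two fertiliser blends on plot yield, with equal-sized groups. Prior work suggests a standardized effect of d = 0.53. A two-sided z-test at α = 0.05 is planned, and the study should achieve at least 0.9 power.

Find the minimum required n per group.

For power 0.9 need Φ(δ − z_{0.025}) = 0.9, so δ = z_{0.025} + z_{0.10} = 1.960 + 1.282 = 3.242.
(For δ > 0 the lower-tail rejection region contributes negligibly to power, so the one-term inversion is standard.)
δ = d·√(n/2) ⇒ n = 2(δ/d)² = 2 × (3.242 / 0.53)² = 74.81.
Round up to the next whole unit.

n = 75 per group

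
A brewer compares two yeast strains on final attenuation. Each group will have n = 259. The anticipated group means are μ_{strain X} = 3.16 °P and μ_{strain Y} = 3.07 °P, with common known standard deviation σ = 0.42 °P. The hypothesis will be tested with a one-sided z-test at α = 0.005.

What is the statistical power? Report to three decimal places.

Standardized effect: d = |μ_{strain X} − μ_{strain Y}| / σ = |3.16 − 3.07| / 0.42 = 0.2143
Noncentrality parameter: δ = d·√(n/2) = 0.2143 × √(259/2) = 2.4385
One-sided α = 0.005 → critical value z_{0.005} = 2.576.
Power = Φ(δ − 2.576) = Φ(-0.137) = 0.4454.

Power ≈ 0.445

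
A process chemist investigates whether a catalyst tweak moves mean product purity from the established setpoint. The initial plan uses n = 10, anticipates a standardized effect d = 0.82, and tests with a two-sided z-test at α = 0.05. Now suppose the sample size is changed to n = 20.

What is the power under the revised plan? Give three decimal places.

With n = 20: δ = d·√n = 0.82 × √20 = 3.6672. Critical value z_{0.025} = 1.960.
Revised power = Φ(δ − 1.960) + Φ(−δ − 1.960) = Φ(1.707) + Φ(-5.627) = 0.9561 + 0.0000 = 0.9561.

Power ≈ 0.956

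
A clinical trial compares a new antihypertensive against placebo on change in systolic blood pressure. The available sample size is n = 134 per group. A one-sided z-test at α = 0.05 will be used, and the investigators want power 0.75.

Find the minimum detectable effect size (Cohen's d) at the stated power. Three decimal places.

Need Φ(δ − 1.645) = 0.75, so δ = 1.645 + 0.674 = 2.319.
δ = d·√(n/2) ⇒ d = δ/√(n/2) = 2.319/√(134/2) = 0.2834.

d ≈ 0.283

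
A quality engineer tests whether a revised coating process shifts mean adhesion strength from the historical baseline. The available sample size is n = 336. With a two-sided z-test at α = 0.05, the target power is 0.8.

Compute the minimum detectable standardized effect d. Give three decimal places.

d ≈ 0.153

Need Φ(δ − 1.960) = 0.8, so δ = 1.960 + 0.842 = 2.802.
(The second rejection-region term Φ(−δ − z_{α/2}) is negligible and dropped.)
δ = d·√n ⇒ d = δ/√n = 2.802/√336 = 0.1528.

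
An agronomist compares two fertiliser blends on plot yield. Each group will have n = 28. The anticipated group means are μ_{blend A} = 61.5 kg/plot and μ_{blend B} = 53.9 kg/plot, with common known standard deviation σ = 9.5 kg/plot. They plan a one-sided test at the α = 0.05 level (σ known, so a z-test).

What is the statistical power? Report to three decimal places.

Power ≈ 0.911

Standardized effect: d = |μ_{blend A} − μ_{blend B}| / σ = |61.5 − 53.9| / 9.5 = 0.8000
Noncentrality parameter: δ = d·√(n/2) = 0.8000 × √(28/2) = 2.9933
Critical value for a one-sided test at α = 0.05: z_α = 1.645.
Power = P(Z > 1.645 − δ) = Φ(1.348) = 0.9112.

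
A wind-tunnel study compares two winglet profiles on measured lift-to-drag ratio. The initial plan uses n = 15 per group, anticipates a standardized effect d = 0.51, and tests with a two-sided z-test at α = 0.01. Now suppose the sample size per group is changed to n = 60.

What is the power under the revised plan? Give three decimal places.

With n = 60 per group: δ = d·√(n/2) = 0.51 × √(60/2) = 2.7934. Critical value z_{0.005} = 2.576.
Revised power = Φ(δ − 2.576) + Φ(−δ − 2.576) = Φ(0.218) + Φ(-5.369) = 0.5861 + 0.0000 = 0.5861.

Power ≈ 0.586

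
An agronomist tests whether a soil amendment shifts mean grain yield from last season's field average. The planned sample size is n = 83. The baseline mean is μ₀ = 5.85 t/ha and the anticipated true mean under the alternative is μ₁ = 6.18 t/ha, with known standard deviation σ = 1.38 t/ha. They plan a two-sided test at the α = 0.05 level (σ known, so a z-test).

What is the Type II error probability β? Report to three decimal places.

Standardized effect: d = |μ₁ − μ₀| / σ = |6.18 − 5.85| / 1.38 = 0.2391
Noncentrality parameter: δ = d·√n = 0.2391 × √83 = 2.1786
Two-sided α = 0.05 → critical value z_{0.025} = 1.960.
Power = Φ(δ − 1.960) + Φ(−δ − 1.960) = Φ(0.219) + Φ(-4.139) = 0.5865 + 0.0000 = 0.5865.
Type II error: β = 1 − power = 1 − 0.5865 = 0.4135.

β ≈ 0.413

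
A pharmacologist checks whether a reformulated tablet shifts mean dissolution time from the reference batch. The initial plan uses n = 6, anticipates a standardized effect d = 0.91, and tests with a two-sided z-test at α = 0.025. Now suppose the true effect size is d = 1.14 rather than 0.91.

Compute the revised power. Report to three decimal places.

With d = 1.14: δ = d·√n = 1.14 × √6 = 2.7924. Critical value z_{0.0125} = 2.241.
Revised power = Φ(δ − 2.241) + Φ(−δ − 2.241) = Φ(0.551) + Φ(-5.034) = 0.7092 + 0.0000 = 0.7092.

Power ≈ 0.709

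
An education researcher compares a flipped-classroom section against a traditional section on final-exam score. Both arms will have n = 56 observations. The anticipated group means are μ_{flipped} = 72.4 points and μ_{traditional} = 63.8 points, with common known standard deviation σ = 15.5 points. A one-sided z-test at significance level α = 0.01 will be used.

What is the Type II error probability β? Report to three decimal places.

Standardized effect: d = |μ_{flipped} − μ_{traditional}| / σ = |72.4 − 63.8| / 15.5 = 0.5548
Noncentrality parameter: δ = d·√(n/2) = 0.5548 × √(56/2) = 2.9359
Critical value for a one-sided test at α = 0.01: z_α = 2.326.
Power = P(Z > 2.326 − δ) = Φ(0.610) = 0.7289.
Type II error: β = 1 − power = 1 − 0.7289 = 0.2711.

β ≈ 0.271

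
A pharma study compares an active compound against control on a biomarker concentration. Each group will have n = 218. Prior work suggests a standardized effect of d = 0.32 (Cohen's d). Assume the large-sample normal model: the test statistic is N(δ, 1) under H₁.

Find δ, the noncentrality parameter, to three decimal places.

δ ≈ 3.341

δ = d·√(n/2) = 0.32 × √(218/2) = 3.3409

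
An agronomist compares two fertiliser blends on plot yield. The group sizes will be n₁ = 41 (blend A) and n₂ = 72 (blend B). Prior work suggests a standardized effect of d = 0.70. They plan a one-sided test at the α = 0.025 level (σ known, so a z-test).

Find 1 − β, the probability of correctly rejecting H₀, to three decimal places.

Noncentrality parameter: δ = d / √(1/n₁ + 1/n₂) = 0.70 / √(1/41 + 1/72) = 3.5778
Critical value for a one-sided test at α = 0.025: z_α = 1.960.
Power = Φ(δ − 1.960) = Φ(1.618) = 0.9472.

Power ≈ 0.947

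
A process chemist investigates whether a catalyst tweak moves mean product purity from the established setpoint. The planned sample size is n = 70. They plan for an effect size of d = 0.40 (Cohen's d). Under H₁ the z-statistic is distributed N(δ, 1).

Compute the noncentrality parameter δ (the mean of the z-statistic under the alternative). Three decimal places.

δ = d·√n = 0.40 × √70 = 3.3466

δ ≈ 3.347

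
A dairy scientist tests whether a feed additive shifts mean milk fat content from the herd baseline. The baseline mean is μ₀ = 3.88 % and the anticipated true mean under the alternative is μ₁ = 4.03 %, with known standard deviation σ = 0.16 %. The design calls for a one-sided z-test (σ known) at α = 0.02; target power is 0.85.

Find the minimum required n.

n = 11

Standardized effect: d = |μ₁ − μ₀| / σ = |4.03 − 3.88| / 0.16 = 0.9375
For power 0.85 need Φ(δ − z_{0.02}) = 0.85, so δ = z_{0.02} + z_{0.15} = 2.054 + 1.036 = 3.090.
δ = d·√n ⇒ n = (δ/d)² = (3.090 / 0.9375)² = 10.86.
Round up to the next whole unit.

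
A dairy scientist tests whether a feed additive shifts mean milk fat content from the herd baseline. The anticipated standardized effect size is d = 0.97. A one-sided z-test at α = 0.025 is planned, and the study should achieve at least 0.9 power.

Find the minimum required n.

Set Φ(δ − 1.960) = 0.9; then δ − 1.960 = Φ⁻¹(0.9) = 1.282, giving δ = 3.242.
δ = d·√n ⇒ n = (δ/d)² = (3.242 / 0.97)² = 11.17.
Rounding up, n = 12.

n = 12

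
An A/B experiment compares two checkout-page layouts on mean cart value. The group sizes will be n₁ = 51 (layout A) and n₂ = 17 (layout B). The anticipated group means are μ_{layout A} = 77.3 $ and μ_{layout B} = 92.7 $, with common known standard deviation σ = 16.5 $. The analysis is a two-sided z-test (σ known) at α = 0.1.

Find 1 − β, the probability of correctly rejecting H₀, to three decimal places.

Standardized effect: d = |μ_{layout A} − μ_{layout B}| / σ = |77.3 − 92.7| / 16.5 = 0.9333
Noncentrality parameter: δ = d / √(1/n₁ + 1/n₂) = 0.9333 / √(1/51 + 1/17) = 3.3327
Two-sided α = 0.1 → critical value z_{0.05} = 1.645.
Power = Φ(δ − 1.645) + Φ(−δ − 1.645) = Φ(1.688) + Φ(-4.978) = 0.9543 + 0.0000 = 0.9543.

Power ≈ 0.954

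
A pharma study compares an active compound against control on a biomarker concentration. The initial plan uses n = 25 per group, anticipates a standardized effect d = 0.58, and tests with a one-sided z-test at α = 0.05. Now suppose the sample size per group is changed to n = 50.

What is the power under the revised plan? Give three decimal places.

Power ≈ 0.895

With n = 50 per group: δ = d·√(n/2) = 0.58 × √(50/2) = 2.9000. Critical value z_{0.05} = 1.645.
Revised power = P(Z > 1.645 − δ) = Φ(1.255) = 0.8953.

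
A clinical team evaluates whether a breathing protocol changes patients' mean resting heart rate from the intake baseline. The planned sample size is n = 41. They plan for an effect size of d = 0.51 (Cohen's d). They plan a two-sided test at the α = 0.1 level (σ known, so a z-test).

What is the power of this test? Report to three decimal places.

Noncentrality parameter: δ = d·√n = 0.51 × √41 = 3.2656
Critical value for a two-sided test at α = 0.1: z_{α/2} = 1.645.
Power = Φ(δ − 1.645) + Φ(−δ − 1.645) = Φ(1.621) + Φ(-4.910) = 0.9475 + 0.0000 = 0.9475.

Power ≈ 0.947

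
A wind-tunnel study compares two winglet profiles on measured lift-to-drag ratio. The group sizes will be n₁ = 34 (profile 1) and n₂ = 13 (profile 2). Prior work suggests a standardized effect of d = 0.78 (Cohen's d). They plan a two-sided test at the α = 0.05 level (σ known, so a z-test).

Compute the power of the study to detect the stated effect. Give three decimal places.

Noncentrality parameter: λ = d / √(1/n₁ + 1/n₂) = 0.78 / √(1/34 + 1/13) = 2.3920
Critical value for a two-sided test at α = 0.05: z_{α/2} = 1.960.
Power = Φ(λ − 1.960) + Φ(−λ − 1.960) = Φ(0.432) + Φ(-4.352) = 0.6671 + 0.0000 = 0.6671.

Power ≈ 0.667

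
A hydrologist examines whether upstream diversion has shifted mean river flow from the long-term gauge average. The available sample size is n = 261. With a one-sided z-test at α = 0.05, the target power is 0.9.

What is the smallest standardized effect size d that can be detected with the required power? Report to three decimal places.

Need Φ(δ − 1.645) = 0.9, so δ = 1.645 + 1.282 = 2.926.
δ = d·√n ⇒ d = δ/√n = 2.926/√261 = 0.1811.

d ≈ 0.181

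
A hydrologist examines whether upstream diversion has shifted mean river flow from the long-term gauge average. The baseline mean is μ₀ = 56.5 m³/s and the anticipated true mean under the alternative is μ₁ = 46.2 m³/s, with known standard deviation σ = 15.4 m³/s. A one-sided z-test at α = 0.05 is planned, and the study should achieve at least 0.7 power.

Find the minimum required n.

n = 11

Standardized effect: d = |μ₁ − μ₀| / σ = |46.2 − 56.5| / 15.4 = 0.6688
Set Φ(δ − 1.645) = 0.7; then δ − 1.645 = Φ⁻¹(0.7) = 0.524, giving δ = 2.169.
δ = d·√n ⇒ n = (δ/d)² = (2.169 / 0.6688)² = 10.52.
Rounding up, n = 11.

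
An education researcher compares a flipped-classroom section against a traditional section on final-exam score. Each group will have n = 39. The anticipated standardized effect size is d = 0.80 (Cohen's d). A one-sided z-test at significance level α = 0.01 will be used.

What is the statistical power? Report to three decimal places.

Noncentrality parameter: δ = d·√(n/2) = 0.80 × √(39/2) = 3.5327
One-sided α = 0.01 → critical value z_{0.01} = 2.326.
Power = Φ(δ − 2.326) = Φ(1.206) = 0.8862.

Power ≈ 0.886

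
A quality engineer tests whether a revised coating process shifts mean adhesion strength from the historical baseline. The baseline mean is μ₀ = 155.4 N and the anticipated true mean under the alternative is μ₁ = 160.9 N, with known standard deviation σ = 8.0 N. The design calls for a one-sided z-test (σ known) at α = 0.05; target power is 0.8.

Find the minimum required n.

n = 14

Standardized effect: d = |μ₁ − μ₀| / σ = |160.9 − 155.4| / 8.0 = 0.6875
For power 0.8 need Φ(δ − z_{0.05}) = 0.8, so δ = z_{0.05} + z_{0.20} = 1.645 + 0.842 = 2.486.
δ = d·√n ⇒ n = (δ/d)² = (2.486 / 0.6875)² = 13.08.
Rounding up, n = 14.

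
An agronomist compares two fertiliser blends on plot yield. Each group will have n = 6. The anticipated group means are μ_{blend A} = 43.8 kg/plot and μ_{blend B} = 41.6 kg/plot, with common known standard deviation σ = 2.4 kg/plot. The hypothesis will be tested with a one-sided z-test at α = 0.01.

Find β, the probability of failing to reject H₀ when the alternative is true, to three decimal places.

β ≈ 0.770

Standardized effect: d = |μ_{blend A} − μ_{blend B}| / σ = |43.8 − 41.6| / 2.4 = 0.9167
Noncentrality parameter: δ = d·√(n/2) = 0.9167 × √(6/2) = 1.5877
One-sided α = 0.01 → critical value z_{0.01} = 2.326.
Power = Φ(δ − 2.326) = Φ(-0.739) = 0.2301.
Type II error: β = 1 − power = 1 − 0.2301 = 0.7699.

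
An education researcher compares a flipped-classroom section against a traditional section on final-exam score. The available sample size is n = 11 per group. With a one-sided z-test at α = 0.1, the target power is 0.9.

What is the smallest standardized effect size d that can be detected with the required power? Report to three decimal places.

Need Φ(δ − 1.282) = 0.9, so δ = 1.282 + 1.282 = 2.563.
δ = d·√(n/2) ⇒ d = δ/√(n/2) = 2.563/√(11/2) = 1.0929.

d ≈ 1.093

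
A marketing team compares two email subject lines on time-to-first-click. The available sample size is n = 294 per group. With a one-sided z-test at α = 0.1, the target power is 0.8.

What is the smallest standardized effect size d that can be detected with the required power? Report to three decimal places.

d ≈ 0.175

Need Φ(δ − 1.282) = 0.8, so δ = 1.282 + 0.842 = 2.123.
δ = d·√(n/2) ⇒ d = δ/√(n/2) = 2.123/√(294/2) = 0.1751.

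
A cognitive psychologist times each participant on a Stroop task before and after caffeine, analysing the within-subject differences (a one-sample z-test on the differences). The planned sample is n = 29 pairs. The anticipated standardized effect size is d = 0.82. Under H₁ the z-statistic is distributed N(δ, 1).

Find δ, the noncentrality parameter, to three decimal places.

δ = d·√n = 0.82 × √29 = 4.4158

δ ≈ 4.416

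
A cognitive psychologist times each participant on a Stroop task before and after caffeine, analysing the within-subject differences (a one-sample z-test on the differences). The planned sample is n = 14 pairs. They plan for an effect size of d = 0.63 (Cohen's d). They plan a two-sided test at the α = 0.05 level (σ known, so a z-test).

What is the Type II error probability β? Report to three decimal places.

β ≈ 0.346

Noncentrality parameter: δ = d·√n = 0.63 × √14 = 2.3572
Critical value for a two-sided test at α = 0.05: z_{α/2} = 1.960.
Power = Φ(δ − 1.960) + Φ(−δ − 1.960) = Φ(0.397) + Φ(-4.317) = 0.6544 + 0.0000 = 0.6544.
Type II error: β = 1 − power = 1 − 0.6544 = 0.3456.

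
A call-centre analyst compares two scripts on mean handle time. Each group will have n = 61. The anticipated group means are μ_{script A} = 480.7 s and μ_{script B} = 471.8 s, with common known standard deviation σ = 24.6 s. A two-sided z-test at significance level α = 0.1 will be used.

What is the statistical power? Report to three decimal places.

Standardized effect: d = |μ_{script A} − μ_{script B}| / σ = |480.7 − 471.8| / 24.6 = 0.3618
Noncentrality parameter: λ = d·√(n/2) = 0.3618 × √(61/2) = 1.9980
Critical value for a two-sided test at α = 0.1: z_{α/2} = 1.645.
Power = Φ(λ − 1.645) + Φ(−λ − 1.645) = Φ(0.353) + Φ(-3.643) = 0.6380 + 0.0001 = 0.6382.

Power ≈ 0.638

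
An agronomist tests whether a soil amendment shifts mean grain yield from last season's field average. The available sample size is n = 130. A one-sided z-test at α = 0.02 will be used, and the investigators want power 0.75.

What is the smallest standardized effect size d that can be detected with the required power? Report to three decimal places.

d ≈ 0.239

Need Φ(δ − 2.054) = 0.75, so δ = 2.054 + 0.674 = 2.728.
δ = d·√n ⇒ d = δ/√n = 2.728/√130 = 0.2393.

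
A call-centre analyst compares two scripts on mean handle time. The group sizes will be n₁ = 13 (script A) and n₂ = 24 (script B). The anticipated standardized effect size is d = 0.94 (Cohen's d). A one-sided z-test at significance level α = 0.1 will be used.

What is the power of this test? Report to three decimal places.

Noncentrality parameter: δ = d / √(1/n₁ + 1/n₂) = 0.94 / √(1/13 + 1/24) = 2.7296
One-sided α = 0.1 → critical value z_{0.1} = 1.282.
Power = P(Z > 1.282 − δ) = Φ(1.448) = 0.9262.

Power ≈ 0.926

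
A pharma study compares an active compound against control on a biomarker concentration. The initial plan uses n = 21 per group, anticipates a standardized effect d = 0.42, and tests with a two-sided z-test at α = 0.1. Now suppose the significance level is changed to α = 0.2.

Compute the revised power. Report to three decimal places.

δ = d·√(n/2) = 0.42 × √(21/2) = 1.3610 (unchanged). New critical value: z_{0.1} = 1.282.
Revised power = Φ(δ − 1.282) + Φ(−δ − 1.282) = Φ(0.079) + Φ(-2.643) = 0.5316 + 0.0041 = 0.5358.

Power ≈ 0.536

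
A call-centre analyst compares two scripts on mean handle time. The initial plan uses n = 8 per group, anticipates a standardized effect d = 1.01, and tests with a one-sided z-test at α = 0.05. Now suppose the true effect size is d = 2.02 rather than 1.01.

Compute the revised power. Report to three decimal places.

Power ≈ 0.992

With d = 2.02: δ = d·√(n/2) = 2.02 × √(8/2) = 4.0400. Critical value z_{0.05} = 1.645.
Revised power = Φ(δ − 1.645) = Φ(2.395) = 0.9917.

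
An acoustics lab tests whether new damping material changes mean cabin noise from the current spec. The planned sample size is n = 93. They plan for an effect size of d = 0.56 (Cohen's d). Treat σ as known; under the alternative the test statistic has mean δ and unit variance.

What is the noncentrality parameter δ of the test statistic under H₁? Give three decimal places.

δ ≈ 5.400

δ = d·√n = 0.56 × √93 = 5.4004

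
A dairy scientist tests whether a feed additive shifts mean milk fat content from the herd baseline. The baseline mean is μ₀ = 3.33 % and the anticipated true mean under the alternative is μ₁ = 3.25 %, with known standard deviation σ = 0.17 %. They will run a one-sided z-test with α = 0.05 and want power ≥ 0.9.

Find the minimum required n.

Standardized effect: d = |μ₁ − μ₀| / σ = |3.25 − 3.33| / 0.17 = 0.4706
For power 0.9 need Φ(δ − z_{0.05}) = 0.9, so δ = z_{0.05} + z_{0.10} = 1.645 + 1.282 = 2.926.
δ = d·√n ⇒ n = (δ/d)² = (2.926 / 0.4706)² = 38.67.
Rounding up, n = 39.

n = 39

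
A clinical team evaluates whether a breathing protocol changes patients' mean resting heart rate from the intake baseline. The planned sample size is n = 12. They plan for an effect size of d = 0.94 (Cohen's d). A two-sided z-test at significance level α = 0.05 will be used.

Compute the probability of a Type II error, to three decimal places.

β ≈ 0.097

Noncentrality parameter: λ = d·√n = 0.94 × √12 = 3.2563
Two-sided α = 0.05 → critical value z_{0.025} = 1.960.
Power = Φ(λ − 1.960) + Φ(−λ − 1.960) = Φ(1.296) + Φ(-5.216) = 0.9026 + 0.0000 = 0.9026.
Type II error: β = 1 − power = 1 − 0.9026 = 0.0974.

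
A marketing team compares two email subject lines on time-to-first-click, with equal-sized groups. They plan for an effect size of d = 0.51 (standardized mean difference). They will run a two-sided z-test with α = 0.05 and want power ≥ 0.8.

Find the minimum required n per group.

Set Φ(δ − 1.960) = 0.8; then δ − 1.960 = Φ⁻¹(0.8) = 0.842, giving δ = 2.802.
(The Φ(−δ − z_{α/2}) term is vanishingly small for δ > 0 and is dropped in the standard sample-size formula.)
δ = d·√(n/2) ⇒ n = 2(δ/d)² = 2 × (2.802 / 0.51)² = 60.35.
Round up to the next whole unit.

n = 61 per group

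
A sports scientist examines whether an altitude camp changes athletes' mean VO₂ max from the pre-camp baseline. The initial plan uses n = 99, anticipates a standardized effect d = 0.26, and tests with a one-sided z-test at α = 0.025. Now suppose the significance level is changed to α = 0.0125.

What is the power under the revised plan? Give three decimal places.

Power ≈ 0.635

δ = d·√n = 0.26 × √99 = 2.5870 (unchanged). New critical value: z_{0.0125} = 2.241.
Revised power = P(Z > 2.241 − δ) = Φ(0.346) = 0.6352.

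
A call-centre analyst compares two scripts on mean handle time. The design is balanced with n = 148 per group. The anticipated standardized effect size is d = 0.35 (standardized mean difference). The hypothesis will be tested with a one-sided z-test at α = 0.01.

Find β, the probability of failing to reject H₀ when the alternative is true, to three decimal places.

β ≈ 0.247

Noncentrality parameter: δ = d·√(n/2) = 0.35 × √(148/2) = 3.0108
Critical value for a one-sided test at α = 0.01: z_α = 2.326.
Power = Φ(δ − 2.326) = Φ(0.684) = 0.7532.
Type II error: β = 1 − power = 1 − 0.7532 = 0.2468.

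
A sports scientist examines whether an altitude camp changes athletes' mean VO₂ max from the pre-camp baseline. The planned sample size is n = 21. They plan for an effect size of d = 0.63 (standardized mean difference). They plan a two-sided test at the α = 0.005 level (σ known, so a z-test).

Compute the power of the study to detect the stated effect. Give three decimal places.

Power ≈ 0.532

Noncentrality parameter: δ = d·√n = 0.63 × √21 = 2.8870
Two-sided α = 0.005 → critical value z_{0.0025} = 2.807.
Power = Φ(δ − 2.807) + Φ(−δ − 2.807) = Φ(0.080) + Φ(-5.694) = 0.5319 + 0.0000 = 0.5319.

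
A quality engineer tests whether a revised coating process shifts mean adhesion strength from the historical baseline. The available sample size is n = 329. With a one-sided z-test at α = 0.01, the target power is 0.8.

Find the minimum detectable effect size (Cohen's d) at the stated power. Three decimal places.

Need Φ(δ − 2.326) = 0.8, so δ = 2.326 + 0.842 = 3.168.
δ = d·√n ⇒ d = δ/√n = 3.168/√329 = 0.1747.

d ≈ 0.175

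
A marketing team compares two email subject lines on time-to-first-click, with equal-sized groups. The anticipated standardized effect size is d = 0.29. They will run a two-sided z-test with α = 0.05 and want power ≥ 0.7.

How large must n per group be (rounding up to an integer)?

Set Φ(δ − 1.960) = 0.7; then δ − 1.960 = Φ⁻¹(0.7) = 0.524, giving δ = 2.484.
(For δ > 0 the lower-tail rejection region contributes negligibly to power, so the one-term inversion is standard.)
δ = d·√(n/2) ⇒ n = 2(δ/d)² = 2 × (2.484 / 0.29)² = 146.78.
Round up to the next whole unit.

n = 147 per group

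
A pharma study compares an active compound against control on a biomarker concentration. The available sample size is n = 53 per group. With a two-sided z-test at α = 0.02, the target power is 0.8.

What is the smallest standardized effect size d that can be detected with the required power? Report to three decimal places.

Required noncentrality: δ = z_{0.01} + z_{0.20} = 2.326 + 0.842 = 3.168.
(The second rejection-region term Φ(−δ − z_{α/2}) is negligible and dropped.)
δ = d·√(n/2) ⇒ d = δ/√(n/2) = 3.168/√(53/2) = 0.6154.

d ≈ 0.615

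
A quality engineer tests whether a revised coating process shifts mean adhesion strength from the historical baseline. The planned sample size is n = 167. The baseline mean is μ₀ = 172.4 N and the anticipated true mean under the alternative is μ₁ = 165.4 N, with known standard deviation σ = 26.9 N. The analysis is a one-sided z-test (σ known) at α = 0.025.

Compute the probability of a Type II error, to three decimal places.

Standardized effect: d = |μ₁ − μ₀| / σ = |165.4 − 172.4| / 26.9 = 0.2602
Noncentrality parameter: δ = d·√n = 0.2602 × √167 = 3.3628
Critical value for a one-sided test at α = 0.025: z_α = 1.960.
Power = P(Z > 1.960 − δ) = Φ(1.403) = 0.9197.
Type II error: β = 1 − power = 1 − 0.9197 = 0.0803.

β ≈ 0.080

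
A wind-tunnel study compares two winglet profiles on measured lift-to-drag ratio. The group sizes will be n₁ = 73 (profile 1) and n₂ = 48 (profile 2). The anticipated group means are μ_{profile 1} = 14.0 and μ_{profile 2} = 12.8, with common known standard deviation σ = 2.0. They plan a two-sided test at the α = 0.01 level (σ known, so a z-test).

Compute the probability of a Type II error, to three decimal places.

Standardized effect: d = |μ_{profile 1} − μ_{profile 2}| / σ = |14.0 − 12.8| / 2.0 = 0.6000
Noncentrality parameter: δ = d / √(1/n₁ + 1/n₂) = 0.6000 / √(1/73 + 1/48) = 3.2288
Two-sided α = 0.01 → critical value z_{0.005} = 2.576.
Power = Φ(δ − 2.576) + Φ(−δ − 2.576) = Φ(0.653) + Φ(-5.805) = 0.7431 + 0.0000 = 0.7431.
Type II error: β = 1 − power = 1 − 0.7431 = 0.2569.

β ≈ 0.257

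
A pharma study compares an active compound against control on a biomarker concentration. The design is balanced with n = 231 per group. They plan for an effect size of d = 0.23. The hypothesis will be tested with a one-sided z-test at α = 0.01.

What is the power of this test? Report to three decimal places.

Power ≈ 0.558

Noncentrality parameter: δ = d·√(n/2) = 0.23 × √(231/2) = 2.4718
Critical value for a one-sided test at α = 0.01: z_α = 2.326.
Power = P(Z > 2.326 − δ) = Φ(0.145) = 0.5578.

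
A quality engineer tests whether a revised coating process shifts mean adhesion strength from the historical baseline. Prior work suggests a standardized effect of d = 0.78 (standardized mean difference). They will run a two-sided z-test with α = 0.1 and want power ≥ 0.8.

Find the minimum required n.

For power 0.8 need Φ(δ − z_{0.05}) = 0.8, so δ = z_{0.05} + z_{0.20} = 1.645 + 0.842 = 2.486.
(For δ > 0 the lower-tail rejection region contributes negligibly to power, so the one-term inversion is standard.)
δ = d·√n ⇒ n = (δ/d)² = (2.486 / 0.78)² = 10.16.
Round up to the next whole unit.

n = 11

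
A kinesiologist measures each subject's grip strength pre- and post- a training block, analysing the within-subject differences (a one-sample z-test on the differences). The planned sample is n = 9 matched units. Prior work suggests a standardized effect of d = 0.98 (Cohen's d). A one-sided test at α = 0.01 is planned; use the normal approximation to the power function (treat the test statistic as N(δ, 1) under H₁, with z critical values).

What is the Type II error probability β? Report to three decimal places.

Noncentrality parameter: λ = d·√n = 0.98 × √9 = 2.9400
Critical value for a one-sided test at α = 0.01: z_α = 2.326.
Power = P(Z > 2.326 − λ) = Φ(0.614) = 0.7303.
Type II error: β = 1 − power = 1 − 0.7303 = 0.2697.

β ≈ 0.270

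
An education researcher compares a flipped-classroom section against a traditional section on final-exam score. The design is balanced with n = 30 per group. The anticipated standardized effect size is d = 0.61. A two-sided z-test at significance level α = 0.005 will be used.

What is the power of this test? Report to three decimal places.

Noncentrality parameter: λ = d·√(n/2) = 0.61 × √(30/2) = 2.3625
Critical value for a two-sided test at α = 0.005: z_{α/2} = 2.807.
Power = Φ(λ − 2.807) + Φ(−λ − 2.807) = Φ(-0.445) + Φ(-5.170) = 0.3283 + 0.0000 = 0.3283.

Power ≈ 0.328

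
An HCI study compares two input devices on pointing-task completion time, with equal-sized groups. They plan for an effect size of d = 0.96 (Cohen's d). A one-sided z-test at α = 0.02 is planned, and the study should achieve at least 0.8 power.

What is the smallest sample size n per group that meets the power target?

Set Φ(δ − 2.054) = 0.8; then δ − 2.054 = Φ⁻¹(0.8) = 0.842, giving δ = 2.895.
δ = d·√(n/2) ⇒ n = 2(δ/d)² = 2 × (2.895 / 0.96)² = 18.19.
Round up to the next whole unit.

n = 19 per group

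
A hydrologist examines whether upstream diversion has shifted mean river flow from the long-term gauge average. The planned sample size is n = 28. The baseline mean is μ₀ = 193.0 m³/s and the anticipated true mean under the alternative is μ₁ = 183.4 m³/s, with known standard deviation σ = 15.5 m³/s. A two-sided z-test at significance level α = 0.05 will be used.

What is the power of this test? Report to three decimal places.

Power ≈ 0.906

Standardized effect: d = |μ₁ − μ₀| / σ = |183.4 − 193.0| / 15.5 = 0.6194
Noncentrality parameter: δ = d·√n = 0.6194 × √28 = 3.2773
Critical value for a two-sided test at α = 0.05: z_{α/2} = 1.960.
Power = Φ(δ − 1.960) + Φ(−δ − 1.960) = Φ(1.317) + Φ(-5.237) = 0.9061 + 0.0000 = 0.9061.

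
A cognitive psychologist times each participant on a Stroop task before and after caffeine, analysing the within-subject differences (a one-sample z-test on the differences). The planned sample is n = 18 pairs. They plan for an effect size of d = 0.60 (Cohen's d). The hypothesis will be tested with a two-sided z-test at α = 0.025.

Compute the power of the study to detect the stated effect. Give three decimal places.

Power ≈ 0.620

Noncentrality parameter: δ = d·√n = 0.60 × √18 = 2.5456
Critical value for a two-sided test at α = 0.025: z_{α/2} = 2.241.
Power = Φ(δ − 2.241) + Φ(−δ − 2.241) = Φ(0.304) + Φ(-4.787) = 0.6195 + 0.0000 = 0.6195.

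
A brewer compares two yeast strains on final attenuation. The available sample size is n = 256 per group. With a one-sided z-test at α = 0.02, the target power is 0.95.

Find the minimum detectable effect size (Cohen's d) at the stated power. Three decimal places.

d ≈ 0.327

Required noncentrality: δ = z_{0.02} + z_{0.05} = 2.054 + 1.645 = 3.699.
δ = d·√(n/2) ⇒ d = δ/√(n/2) = 3.699/√(256/2) = 0.3269.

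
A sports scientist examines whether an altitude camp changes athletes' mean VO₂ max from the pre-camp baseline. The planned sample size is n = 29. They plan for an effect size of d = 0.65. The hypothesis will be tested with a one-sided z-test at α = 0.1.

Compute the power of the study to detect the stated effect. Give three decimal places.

Noncentrality parameter: δ = d·√n = 0.65 × √29 = 3.5004
Critical value for a one-sided test at α = 0.1: z_α = 1.282.
Power = P(Z > 1.282 − δ) = Φ(2.219) = 0.9868.

Power ≈ 0.987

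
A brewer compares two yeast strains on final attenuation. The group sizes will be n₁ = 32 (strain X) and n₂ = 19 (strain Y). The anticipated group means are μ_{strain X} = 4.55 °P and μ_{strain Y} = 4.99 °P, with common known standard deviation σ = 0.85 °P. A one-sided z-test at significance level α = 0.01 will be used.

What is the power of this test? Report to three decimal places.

Power ≈ 0.295

Standardized effect: d = |μ_{strain X} − μ_{strain Y}| / σ = |4.55 − 4.99| / 0.85 = 0.5176
Noncentrality parameter: δ = d / √(1/n₁ + 1/n₂) = 0.5176 / √(1/32 + 1/19) = 1.7873
One-sided α = 0.01 → critical value z_{0.01} = 2.326.
Power = P(Z > 2.326 − δ) = Φ(-0.539) = 0.2949.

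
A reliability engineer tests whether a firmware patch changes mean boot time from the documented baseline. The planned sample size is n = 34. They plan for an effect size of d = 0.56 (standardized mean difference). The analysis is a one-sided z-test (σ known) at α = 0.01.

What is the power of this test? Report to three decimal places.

Noncentrality parameter: δ = d·√n = 0.56 × √34 = 3.2653
One-sided α = 0.01 → critical value z_{0.01} = 2.326.
Power = P(Z > 2.326 − δ) = Φ(0.939) = 0.8261.

Power ≈ 0.826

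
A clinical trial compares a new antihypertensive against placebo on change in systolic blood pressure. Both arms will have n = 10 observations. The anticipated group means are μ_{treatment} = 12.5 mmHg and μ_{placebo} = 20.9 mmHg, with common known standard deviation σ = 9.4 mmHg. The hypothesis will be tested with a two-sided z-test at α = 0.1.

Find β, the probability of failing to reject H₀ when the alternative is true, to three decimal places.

β ≈ 0.362

Standardized effect: d = |μ_{treatment} − μ_{placebo}| / σ = |12.5 − 20.9| / 9.4 = 0.8936
Noncentrality parameter: δ = d·√(n/2) = 0.8936 × √(10/2) = 1.9982
Two-sided α = 0.1 → critical value z_{0.05} = 1.645.
Power = Φ(δ − 1.645) + Φ(−δ − 1.645) = Φ(0.353) + Φ(-3.643) = 0.6381 + 0.0001 = 0.6382.
Type II error: β = 1 − power = 1 − 0.6382 = 0.3618.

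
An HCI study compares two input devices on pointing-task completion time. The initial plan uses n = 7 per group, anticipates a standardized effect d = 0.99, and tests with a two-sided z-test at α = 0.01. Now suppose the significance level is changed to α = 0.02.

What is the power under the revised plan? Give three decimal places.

Power ≈ 0.318

δ = d·√(n/2) = 0.99 × √(7/2) = 1.8521 (unchanged). New critical value: z_{0.01} = 2.326.
Revised power = Φ(δ − 2.326) + Φ(−δ − 2.326) = Φ(-0.474) + Φ(-4.178) = 0.3177 + 0.0000 = 0.3177.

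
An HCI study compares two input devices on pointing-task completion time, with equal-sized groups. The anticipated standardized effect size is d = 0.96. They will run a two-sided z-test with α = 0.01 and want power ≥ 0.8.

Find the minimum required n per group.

n = 26 per group

For power 0.8 need Φ(δ − z_{0.005}) = 0.8, so δ = z_{0.005} + z_{0.20} = 2.576 + 0.842 = 3.417.
(Ignoring the negligible lower-tail rejection probability gives the usual closed-form inversion.)
δ = d·√(n/2) ⇒ n = 2(δ/d)² = 2 × (3.417 / 0.96)² = 25.34.
Rounding up, n = 26 per group.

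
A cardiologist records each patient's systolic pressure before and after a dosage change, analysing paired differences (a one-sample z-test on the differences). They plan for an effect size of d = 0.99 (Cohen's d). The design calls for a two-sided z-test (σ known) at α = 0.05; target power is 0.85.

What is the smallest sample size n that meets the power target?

n = 10

For power 0.85 need Φ(δ − z_{0.025}) = 0.85, so δ = z_{0.025} + z_{0.15} = 1.960 + 1.036 = 2.996.
(Ignoring the negligible lower-tail rejection probability gives the usual closed-form inversion.)
δ = d·√n ⇒ n = (δ/d)² = (2.996 / 0.99)² = 9.16.
Rounding up, n = 10.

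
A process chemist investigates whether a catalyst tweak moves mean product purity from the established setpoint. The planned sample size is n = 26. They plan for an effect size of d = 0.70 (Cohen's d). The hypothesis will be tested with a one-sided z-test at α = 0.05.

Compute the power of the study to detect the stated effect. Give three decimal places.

Noncentrality parameter: δ = d·√n = 0.70 × √26 = 3.5693
Critical value for a one-sided test at α = 0.05: z_α = 1.645.
Power = P(Z > 1.645 − δ) = Φ(1.924) = 0.9729.

Power ≈ 0.973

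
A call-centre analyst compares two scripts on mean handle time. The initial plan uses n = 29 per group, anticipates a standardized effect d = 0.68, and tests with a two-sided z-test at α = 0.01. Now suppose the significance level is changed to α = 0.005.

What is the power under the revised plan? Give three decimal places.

δ = d·√(n/2) = 0.68 × √(29/2) = 2.5894 (unchanged). New critical value: z_{0.0025} = 2.807.
Revised power = Φ(δ − 2.807) + Φ(−δ − 2.807) = Φ(-0.218) + Φ(-5.396) = 0.4138 + 0.0000 = 0.4138.

Power ≈ 0.414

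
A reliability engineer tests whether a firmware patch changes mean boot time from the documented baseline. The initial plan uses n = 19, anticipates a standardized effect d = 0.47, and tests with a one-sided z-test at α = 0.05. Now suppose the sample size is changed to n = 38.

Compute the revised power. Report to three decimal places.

With n = 38: δ = d·√n = 0.47 × √38 = 2.8973. Critical value z_{0.05} = 1.645.
Revised power = P(Z > 1.645 − δ) = Φ(1.252) = 0.8948.

Power ≈ 0.895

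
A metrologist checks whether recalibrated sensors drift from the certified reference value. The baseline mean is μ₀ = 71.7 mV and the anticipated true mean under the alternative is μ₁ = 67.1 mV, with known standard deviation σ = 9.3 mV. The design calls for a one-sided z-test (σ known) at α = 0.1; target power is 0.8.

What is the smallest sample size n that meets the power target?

Standardized effect: d = |μ₁ − μ₀| / σ = |67.1 − 71.7| / 9.3 = 0.4946
For power 0.8 need Φ(δ − z_{0.1}) = 0.8, so δ = z_{0.1} + z_{0.20} = 1.282 + 0.842 = 2.123.
δ = d·√n ⇒ n = (δ/d)² = (2.123 / 0.4946)² = 18.43.
Rounding up, n = 19.

n = 19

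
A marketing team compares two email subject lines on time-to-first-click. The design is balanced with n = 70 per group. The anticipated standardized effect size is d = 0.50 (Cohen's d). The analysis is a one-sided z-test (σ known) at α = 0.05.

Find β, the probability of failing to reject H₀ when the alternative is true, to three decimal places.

Noncentrality parameter: δ = d·√(n/2) = 0.50 × √(70/2) = 2.9580
Critical value for a one-sided test at α = 0.05: z_α = 1.645.
Power = P(Z > 1.645 − δ) = Φ(1.313) = 0.9054.
Type II error: β = 1 − power = 1 − 0.9054 = 0.0946.

β ≈ 0.095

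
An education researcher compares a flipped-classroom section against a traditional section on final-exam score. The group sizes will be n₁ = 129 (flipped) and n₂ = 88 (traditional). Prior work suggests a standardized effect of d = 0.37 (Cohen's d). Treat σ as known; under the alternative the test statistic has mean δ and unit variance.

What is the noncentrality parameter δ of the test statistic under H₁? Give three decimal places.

δ = d / √(1/n₁ + 1/n₂) = 0.37 / √(1/129 + 1/88) = 2.6761

δ ≈ 2.676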